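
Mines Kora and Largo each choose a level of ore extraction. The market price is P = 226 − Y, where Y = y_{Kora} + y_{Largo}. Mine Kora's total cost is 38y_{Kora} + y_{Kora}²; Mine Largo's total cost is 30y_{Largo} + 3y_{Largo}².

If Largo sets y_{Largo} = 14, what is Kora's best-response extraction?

43.5

Mine Kora's profit: π = y_{Kora}(226 − (y_{Kora} + y_{Largo})) − 38y_{Kora} − y_{Kora}².
∂π/∂y_{Kora} = 188 − 4y_{Kora} − y_{Largo} = 0, so y_{Kora} = 47 − 0.25y_{Largo}.
At y_{Largo} = 14: y_{Kora} = 47 − 0.25·14 = 43.5.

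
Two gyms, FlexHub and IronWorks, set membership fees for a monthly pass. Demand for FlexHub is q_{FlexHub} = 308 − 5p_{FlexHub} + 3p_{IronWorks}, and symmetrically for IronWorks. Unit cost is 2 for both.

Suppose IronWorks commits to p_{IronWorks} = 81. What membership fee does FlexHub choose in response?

56.1

FlexHub's profit: π = (p_{FlexHub} − 2)(308 − 5p_{FlexHub} + 3p_{IronWorks}).
∂π/∂p_{FlexHub} = 318 − 10p_{FlexHub} + 3p_{IronWorks} = 0 ⇒ p_{FlexHub} = 31.8 + 0.3p_{IronWorks}.
At p_{IronWorks} = 81: p_{FlexHub} = 31.8 + 0.3·81 = 56.1.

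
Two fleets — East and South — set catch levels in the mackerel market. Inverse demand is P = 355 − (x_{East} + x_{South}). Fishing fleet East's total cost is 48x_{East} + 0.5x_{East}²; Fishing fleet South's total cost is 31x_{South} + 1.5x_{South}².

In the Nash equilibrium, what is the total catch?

Fishing fleet East's profit: π = x_{East}(355 − (x_{East} + x_{South})) − 48x_{East} − 0.5x_{East}².
∂π/∂x_{East} = 307 − 3x_{East} − x_{South} = 0, so x_{East} = 307/3 − (1/3)x_{South}.
For South: ∂π/∂x_{South} = 324 − 5x_{South} − x_{East} = 0 ⇒ x_{South} = 64.8 − 0.2x_{East}.
Solving the two reaction functions simultaneously: (1 − (−1/3)(−0.2))x_{East} = 307/3 − (1/3)·64.8, so (14/15)x_{East} = 1211/15 and x_{East} = 86.5.
Then x_{South} = 64.8 − 0.2·86.5 = 47.5.
Total catch: 86.5 + 47.5 = 134.

134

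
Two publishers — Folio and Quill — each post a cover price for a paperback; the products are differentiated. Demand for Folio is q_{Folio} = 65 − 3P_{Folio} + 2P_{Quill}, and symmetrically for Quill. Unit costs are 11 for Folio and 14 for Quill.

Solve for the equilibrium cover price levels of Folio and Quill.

25.0625, 26.1875

Folio's profit: π = (P_{Folio} − 11)(65 − 3P_{Folio} + 2P_{Quill}).
∂π/∂P_{Folio} = 98 − 6P_{Folio} + 2P_{Quill} = 0 ⇒ P_{Folio} = 49/3 + (1/3)P_{Quill}.
Similarly P_{Quill} = 107/6 + (1/3)P_{Folio}.
Solving the two reaction functions simultaneously: (1 − (1/3)(1/3))P_{Folio} = 49/3 + (1/3)·(107/6), so (8/9)P_{Folio} = 401/18 and P_{Folio} = 25.0625.
Then P_{Quill} = 107/6 + (1/3)·25.0625 = 26.1875.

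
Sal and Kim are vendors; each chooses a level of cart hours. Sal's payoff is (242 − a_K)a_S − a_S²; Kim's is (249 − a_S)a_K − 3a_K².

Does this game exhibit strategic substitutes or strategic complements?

Expanding Sal's payoff: 242a_S − a_Ka_S − a_S².
∂π/∂a_S = 242 − a_K − 2a_S = 0, so a_S = 121 − 0.5a_K.
The best-response slope da_S/da_K = −0.5 < 0: the reaction function is downward-sloping, so the choices are strategic substitutes.

strategic substitutes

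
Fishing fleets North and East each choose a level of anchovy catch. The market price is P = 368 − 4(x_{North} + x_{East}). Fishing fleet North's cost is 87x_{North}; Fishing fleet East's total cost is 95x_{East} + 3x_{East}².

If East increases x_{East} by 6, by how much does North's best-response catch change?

Fishing fleet North's profit: π = x_{North}(368 − 4(x_{North} + x_{East})) − 87x_{North}.
∂π/∂x_{North} = 281 − 8x_{North} − 4x_{East} = 0, so x_{North} = 35.125 − 0.5x_{East}.
The reaction-function slope is −0.5, so a 6-unit rise in x_{East} moves x_{North} by −0.5 × 6 = −3. North's best response falls — the actions are strategic substitutes.

-3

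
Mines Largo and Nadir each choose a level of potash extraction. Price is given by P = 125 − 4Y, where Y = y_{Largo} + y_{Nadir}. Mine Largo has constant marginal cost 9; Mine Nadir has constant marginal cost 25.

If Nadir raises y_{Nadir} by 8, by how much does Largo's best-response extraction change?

-4

Mine Largo's profit: π = y_{Largo}(125 − 4(y_{Largo} + y_{Nadir})) − 9y_{Largo}.
∂π/∂y_{Largo} = 116 − 8y_{Largo} − 4y_{Nadir} = 0, so y_{Largo} = 14.5 − 0.5y_{Nadir}.
The reaction-function slope is −0.5, so an 8-unit rise in y_{Nadir} moves y_{Largo} by −0.5 × 8 = −4. Largo's best response falls — the actions are strategic substitutes.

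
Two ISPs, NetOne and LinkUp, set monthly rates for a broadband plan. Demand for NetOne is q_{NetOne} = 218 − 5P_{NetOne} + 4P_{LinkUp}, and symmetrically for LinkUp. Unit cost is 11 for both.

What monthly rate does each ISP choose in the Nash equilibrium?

NetOne's profit: π = (P_{NetOne} − 11)(218 − 5P_{NetOne} + 4P_{LinkUp}).
∂π/∂P_{NetOne} = 273 − 10P_{NetOne} + 4P_{LinkUp} = 0 ⇒ P_{NetOne} = 27.3 + 0.4P_{LinkUp}.
Setting P_{NetOne} = P_{LinkUp} in the reaction function: P_{NetOne} = 27.3 + 0.4P_{NetOne}, so P_{NetOne} = 27.3 / 0.6 = 45.5.

45.5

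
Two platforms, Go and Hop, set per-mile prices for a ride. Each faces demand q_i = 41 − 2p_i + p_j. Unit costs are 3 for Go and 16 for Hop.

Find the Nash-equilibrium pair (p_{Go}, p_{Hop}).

17.4, 22.6

Go's profit: π = (p_{Go} − 3)(41 − 2p_{Go} + p_{Hop}).
∂π/∂p_{Go} = 47 − 4p_{Go} + p_{Hop} = 0 ⇒ p_{Go} = 11.75 + 0.25p_{Hop}.
Similarly p_{Hop} = 18.25 + 0.25p_{Go}.
Solving the two reaction functions simultaneously: (1 − (0.25)(0.25))p_{Go} = 11.75 + 0.25·18.25, so 0.9375p_{Go} = 16.3125 and p_{Go} = 17.4.
Then p_{Hop} = 18.25 + 0.25·17.4 = 22.6.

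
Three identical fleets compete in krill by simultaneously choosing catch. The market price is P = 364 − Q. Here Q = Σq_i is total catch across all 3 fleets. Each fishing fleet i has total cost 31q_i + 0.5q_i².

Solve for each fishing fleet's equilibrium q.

66.6

A representative fishing fleet's profit is π_i = q_i(364 − Q) − 31q_i − 0.5q_i², with Q = q_i + Σ_{j≠i} q_j.
First-order condition: 333 − 3q_i − Σ_{j≠i} q_j = 0.
In a symmetric equilibrium every fishing fleet chooses the same q, so Σ_{j≠i} q_j = 2q. The condition becomes 333 − 5q = 0, giving q = 333/5 = 66.6.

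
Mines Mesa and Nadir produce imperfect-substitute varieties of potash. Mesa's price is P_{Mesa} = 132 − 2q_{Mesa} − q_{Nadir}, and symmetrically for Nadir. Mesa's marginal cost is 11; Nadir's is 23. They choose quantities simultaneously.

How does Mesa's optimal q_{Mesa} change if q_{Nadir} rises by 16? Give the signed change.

-4

Mine Mesa's profit: π = q_{Mesa}(132 − 2q_{Mesa} − q_{Nadir}) − 11q_{Mesa}.
∂π/∂q_{Mesa} = 121 − 4q_{Mesa} − q_{Nadir} = 0 ⇒ q_{Mesa} = 30.25 − 0.25q_{Nadir}.
The reaction-function slope is −0.25, so a 16-unit rise in q_{Nadir} moves q_{Mesa} by −0.25 × 16 = −4. Mesa's best response falls — the actions are strategic substitutes.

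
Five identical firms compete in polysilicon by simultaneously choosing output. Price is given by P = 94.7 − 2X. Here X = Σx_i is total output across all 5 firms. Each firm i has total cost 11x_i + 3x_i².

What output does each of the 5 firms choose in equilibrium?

A representative firm's profit is π_i = x_i(94.7 − 2X) − 11x_i − 3x_i², with X = x_i + Σ_{j≠i} x_j.
First-order condition: 83.7 − 10x_i − 2Σ_{j≠i} x_j = 0.
Imposing symmetry (x_j = x for all j) turns Σ_{j≠i} x_j into 4x, so 83.7 = 18x and x = 4.65.

4.65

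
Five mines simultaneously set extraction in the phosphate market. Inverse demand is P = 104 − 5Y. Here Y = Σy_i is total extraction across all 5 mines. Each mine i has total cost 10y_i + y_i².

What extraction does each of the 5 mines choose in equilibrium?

A representative mine's profit is π_i = y_i(104 − 5Y) − 10y_i − y_i², with Y = y_i + Σ_{j≠i} y_j.
First-order condition: 94 − 12y_i − 5Σ_{j≠i} y_j = 0.
In a symmetric equilibrium every mine chooses the same y, so Σ_{j≠i} y_j = 4y. The condition becomes 94 − 32y = 0, giving y = 94/32 = 2.9375.

2.9375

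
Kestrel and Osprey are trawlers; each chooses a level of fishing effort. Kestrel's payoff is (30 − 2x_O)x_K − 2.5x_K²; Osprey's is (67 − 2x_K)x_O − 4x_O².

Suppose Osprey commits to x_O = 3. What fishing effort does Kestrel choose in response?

Expanding Kestrel's payoff: 30x_K − 2x_Ox_K − 2.5x_K².
∂π/∂x_K = 30 − 2x_O − 5x_K = 0, so x_K = 6 − 0.4x_O.
At x_O = 3: x_K = 6 − 0.4·3 = 4.8.

4.8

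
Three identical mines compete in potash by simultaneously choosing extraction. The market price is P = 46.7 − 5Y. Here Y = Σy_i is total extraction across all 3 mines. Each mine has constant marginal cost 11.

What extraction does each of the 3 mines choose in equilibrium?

A representative mine's profit is π_i = y_i(46.7 − 5Y) − 11y_i, with Y = y_i + Σ_{j≠i} y_j.
First-order condition: 35.7 − 10y_i − 5Σ_{j≠i} y_j = 0.
With identical mines, set every y_j = y: then 35.7 − 10y − 10y = 0, i.e. y = 35.7/20 = 1.785.

1.785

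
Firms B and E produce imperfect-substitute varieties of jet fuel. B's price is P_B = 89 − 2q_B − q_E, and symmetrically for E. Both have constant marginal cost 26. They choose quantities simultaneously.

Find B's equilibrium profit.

317.52

Firm B's profit: π = q_B(89 − 2q_B − q_E) − 26q_B.
∂π/∂q_B = 63 − 4q_B − q_E = 0 ⇒ q_B = 15.75 − 0.25q_E.
Setting q_B = q_E in the reaction function: q_B = 15.75 − 0.25q_B, so q_B = 15.75 / 1.25 = 12.6.
P_B = 89 − 2·12.6 − 12.6 = 51.2.
Profit = (51.2 − 26)·12.6 = 317.52.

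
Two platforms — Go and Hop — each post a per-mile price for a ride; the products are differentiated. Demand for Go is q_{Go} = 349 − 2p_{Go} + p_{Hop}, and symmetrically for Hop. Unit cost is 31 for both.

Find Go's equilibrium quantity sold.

Go's profit: π = (p_{Go} − 31)(349 − 2p_{Go} + p_{Hop}).
∂π/∂p_{Go} = 411 − 4p_{Go} + p_{Hop} = 0 ⇒ p_{Go} = 102.75 + 0.25p_{Hop}.
The game is symmetric, so in equilibrium p_{Hop} = p_{Go}: the reaction function gives 0.75p_{Go} = 102.75, hence p_{Go} = 137.
q_{Go} = 349 − 2·137 + 137 = 212.

212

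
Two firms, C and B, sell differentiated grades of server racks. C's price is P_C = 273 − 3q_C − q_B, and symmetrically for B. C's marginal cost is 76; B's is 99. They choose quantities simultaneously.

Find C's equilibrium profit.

Firm C's profit: π = q_C(273 − 3q_C − q_B) − 76q_C.
∂π/∂q_C = 197 − 6q_C − q_B = 0 ⇒ q_C = 197/6 − (1/6)q_B.
Similarly q_B = 29 − (1/6)q_C.
Solving the two reaction functions simultaneously: (1 − (−1/6)(−1/6))q_C = 197/6 − (1/6)·29, so (35/36)q_C = 28 and q_C = 28.8.
Then q_B = 29 − (1/6)·28.8 = 24.2.
P_C = 273 − 3·28.8 − 24.2 = 162.4.
Profit = (162.4 − 76)·28.8 = 2488.32.

2488.32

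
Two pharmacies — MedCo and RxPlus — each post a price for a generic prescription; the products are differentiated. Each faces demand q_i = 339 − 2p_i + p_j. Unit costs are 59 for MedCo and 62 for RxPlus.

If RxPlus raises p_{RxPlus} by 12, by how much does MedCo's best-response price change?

MedCo's profit: π = (p_{MedCo} − 59)(339 − 2p_{MedCo} + p_{RxPlus}).
∂π/∂p_{MedCo} = 457 − 4p_{MedCo} + p_{RxPlus} = 0 ⇒ p_{MedCo} = 114.25 + 0.25p_{RxPlus}.
The reaction-function slope is 0.25, so a 12-unit rise in p_{RxPlus} moves p_{MedCo} by 0.25 × 12 = 3. MedCo's best response rises — the actions are strategic complements.

3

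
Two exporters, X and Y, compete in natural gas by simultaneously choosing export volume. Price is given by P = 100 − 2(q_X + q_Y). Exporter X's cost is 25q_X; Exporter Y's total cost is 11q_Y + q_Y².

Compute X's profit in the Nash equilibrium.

369.92

Exporter X's profit: π = q_X(100 − 2(q_X + q_Y)) − 25q_X.
∂π/∂q_X = 75 − 4q_X − 2q_Y = 0, so q_X = 18.75 − 0.5q_Y.
For Y: ∂π/∂q_Y = 89 − 6q_Y − 2q_X = 0 ⇒ q_Y = 89/6 − (1/3)q_X.
Solving the two reaction functions simultaneously: (1 − (−0.5)(−1/3))q_X = 18.75 − 0.5·(89/6), so (5/6)q_X = 34/3 and q_X = 13.6.
Then q_Y = 89/6 − (1/3)·13.6 = 10.3.
Price P = 100 − 2·23.9 = 52.2.
X's profit: (52.2 − 25)·13.6 = 369.92.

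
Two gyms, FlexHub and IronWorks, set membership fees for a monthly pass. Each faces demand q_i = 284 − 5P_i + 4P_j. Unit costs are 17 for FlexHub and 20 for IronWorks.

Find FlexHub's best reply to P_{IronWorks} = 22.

FlexHub's profit: π = (P_{FlexHub} − 17)(284 − 5P_{FlexHub} + 4P_{IronWorks}).
∂π/∂P_{FlexHub} = 369 − 10P_{FlexHub} + 4P_{IronWorks} = 0 ⇒ P_{FlexHub} = 36.9 + 0.4P_{IronWorks}.
At P_{IronWorks} = 22: P_{FlexHub} = 36.9 + 0.4·22 = 45.7.

45.7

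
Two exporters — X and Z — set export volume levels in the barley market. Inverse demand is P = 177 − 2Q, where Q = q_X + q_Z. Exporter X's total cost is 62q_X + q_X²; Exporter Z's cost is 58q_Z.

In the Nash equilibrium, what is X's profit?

369.63

Exporter X's profit: π = q_X(177 − 2(q_X + q_Z)) − 62q_X − q_X².
∂π/∂q_X = 115 − 6q_X − 2q_Z = 0, so q_X = 115/6 − (1/3)q_Z.
For Z: ∂π/∂q_Z = 119 − 4q_Z − 2q_X = 0 ⇒ q_Z = 29.75 − 0.5q_X.
Substituting the second reaction function into the first: q_X = 115/6 − (1/3)(29.75 − 0.5q_X), which gives (5/6)q_X = 9.25 ⇒ q_X = 11.1.
Then q_Z = 29.75 − 0.5·11.1 = 24.2.
Price P = 177 − 2·35.3 = 106.4.
X's profit: (106.4 − 62)·11.1 − (11.1)² = 369.63.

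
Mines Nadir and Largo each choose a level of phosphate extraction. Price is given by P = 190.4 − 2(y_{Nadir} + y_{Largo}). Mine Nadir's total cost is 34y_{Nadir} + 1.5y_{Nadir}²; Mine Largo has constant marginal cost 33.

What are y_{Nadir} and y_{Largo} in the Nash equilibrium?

Mine Nadir's profit: π = y_{Nadir}(190.4 − 2(y_{Nadir} + y_{Largo})) − 34y_{Nadir} − 1.5y_{Nadir}².
∂π/∂y_{Nadir} = 156.4 − 7y_{Nadir} − 2y_{Largo} = 0, so y_{Nadir} = 782/35 − (2/7)y_{Largo}.
For Largo: ∂π/∂y_{Largo} = 157.4 − 4y_{Largo} − 2y_{Nadir} = 0 ⇒ y_{Largo} = 39.35 − 0.5y_{Nadir}.
Solving the two reaction functions simultaneously: (1 − (−2/7)(−0.5))y_{Nadir} = 782/35 − (2/7)·39.35, so (6/7)y_{Nadir} = 11.1 and y_{Nadir} = 12.95.
Then y_{Largo} = 39.35 − 0.5·12.95 = 32.875.

12.95, 32.875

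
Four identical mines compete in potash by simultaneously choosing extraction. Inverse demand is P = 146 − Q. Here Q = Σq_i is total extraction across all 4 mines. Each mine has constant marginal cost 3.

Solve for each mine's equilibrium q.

28.6

A representative mine's profit is π_i = q_i(146 − Q) − 3q_i, with Q = q_i + Σ_{j≠i} q_j.
First-order condition: 143 − 2q_i − Σ_{j≠i} q_j = 0.
Imposing symmetry (q_j = q for all j) turns Σ_{j≠i} q_j into 3q, so 143 = 5q and q = 28.6.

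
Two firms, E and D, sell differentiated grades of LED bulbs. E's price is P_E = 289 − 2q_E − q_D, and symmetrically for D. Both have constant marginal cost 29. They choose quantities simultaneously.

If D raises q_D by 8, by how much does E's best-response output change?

-2

Firm E's profit: π = q_E(289 − 2q_E − q_D) − 29q_E.
∂π/∂q_E = 260 − 4q_E − q_D = 0 ⇒ q_E = 65 − 0.25q_D.
The reaction-function slope is −0.25, so an 8-unit rise in q_D moves q_E by −0.25 × 8 = −2. E's best response falls — the actions are strategic substitutes.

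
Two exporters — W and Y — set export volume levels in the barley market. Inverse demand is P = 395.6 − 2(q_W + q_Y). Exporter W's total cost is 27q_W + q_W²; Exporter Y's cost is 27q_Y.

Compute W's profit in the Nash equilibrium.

4075.9788

Exporter W's profit: π = q_W(395.6 − 2(q_W + q_Y)) − 27q_W − q_W².
∂π/∂q_W = 368.6 − 6q_W − 2q_Y = 0, so q_W = 1843/30 − (1/3)q_Y.
For Y: ∂π/∂q_Y = 368.6 − 4q_Y − 2q_W = 0 ⇒ q_Y = 92.15 − 0.5q_W.
Solving the two reaction functions simultaneously: (1 − (−1/3)(−0.5))q_W = 1843/30 − (1/3)·92.15, so (5/6)q_W = 1843/60 and q_W = 36.86.
Then q_Y = 92.15 − 0.5·36.86 = 73.72.
Price P = 395.6 − 2·110.58 = 174.44.
W's profit: (174.44 − 27)·36.86 − (36.86)² = 4075.9788.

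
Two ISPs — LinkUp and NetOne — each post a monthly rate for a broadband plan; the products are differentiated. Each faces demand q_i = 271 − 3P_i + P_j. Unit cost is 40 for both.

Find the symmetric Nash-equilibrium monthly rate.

LinkUp's profit: π = (P_{LinkUp} − 40)(271 − 3P_{LinkUp} + P_{NetOne}).
∂π/∂P_{LinkUp} = 391 − 6P_{LinkUp} + P_{NetOne} = 0 ⇒ P_{LinkUp} = 391/6 + (1/6)P_{NetOne}.
By symmetry P_{NetOne} = P_{LinkUp}; substituting into the reaction function, (5/6)P_{LinkUp} = 391/6 and P_{LinkUp} = 78.2.

78.2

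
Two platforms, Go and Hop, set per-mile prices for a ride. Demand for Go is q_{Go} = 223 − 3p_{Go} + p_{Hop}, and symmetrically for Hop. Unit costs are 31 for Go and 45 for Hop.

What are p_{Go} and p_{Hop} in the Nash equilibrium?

64.4, 70.4

Go's profit: π = (p_{Go} − 31)(223 − 3p_{Go} + p_{Hop}).
∂π/∂p_{Go} = 316 − 6p_{Go} + p_{Hop} = 0 ⇒ p_{Go} = 158/3 + (1/6)p_{Hop}.
Similarly p_{Hop} = 179/3 + (1/6)p_{Go}.
Substituting the second reaction function into the first: p_{Go} = 158/3 + (1/6)(179/3 + (1/6)p_{Go}), which gives (35/36)p_{Go} = 1127/18 ⇒ p_{Go} = 64.4.
Then p_{Hop} = 179/3 + (1/6)·64.4 = 70.4.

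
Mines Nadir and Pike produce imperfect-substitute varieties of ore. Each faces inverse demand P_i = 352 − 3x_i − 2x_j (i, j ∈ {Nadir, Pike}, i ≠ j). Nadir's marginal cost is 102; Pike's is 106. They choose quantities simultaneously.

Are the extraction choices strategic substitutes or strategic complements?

strategic substitutes

Mine Nadir's profit: π = x_{Nadir}(352 − 3x_{Nadir} − 2x_{Pike}) − 102x_{Nadir}.
∂π/∂x_{Nadir} = 250 − 6x_{Nadir} − 2x_{Pike} = 0 ⇒ x_{Nadir} = 125/3 − (1/3)x_{Pike}.
The best-response slope dx_{Nadir}/dx_{Pike} = −1/3 < 0: the reaction function is downward-sloping, so the choices are strategic substitutes.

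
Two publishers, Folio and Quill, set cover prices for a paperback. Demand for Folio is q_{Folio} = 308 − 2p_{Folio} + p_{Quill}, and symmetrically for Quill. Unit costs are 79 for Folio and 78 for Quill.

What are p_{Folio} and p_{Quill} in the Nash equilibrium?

155.2, 154.8

Folio's profit: π = (p_{Folio} − 79)(308 − 2p_{Folio} + p_{Quill}).
∂π/∂p_{Folio} = 466 − 4p_{Folio} + p_{Quill} = 0 ⇒ p_{Folio} = 116.5 + 0.25p_{Quill}.
Similarly p_{Quill} = 116 + 0.25p_{Folio}.
Solving the two reaction functions simultaneously: (1 − (0.25)(0.25))p_{Folio} = 116.5 + 0.25·116, so 0.9375p_{Folio} = 145.5 and p_{Folio} = 155.2.
Then p_{Quill} = 116 + 0.25·155.2 = 154.8.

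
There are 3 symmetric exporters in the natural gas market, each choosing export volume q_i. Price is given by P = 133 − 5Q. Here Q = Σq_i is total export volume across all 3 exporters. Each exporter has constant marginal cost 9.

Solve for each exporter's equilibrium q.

6.2

A representative exporter's profit is π_i = q_i(133 − 5Q) − 9q_i, with Q = q_i + Σ_{j≠i} q_j.
First-order condition: 124 − 10q_i − 5Σ_{j≠i} q_j = 0.
In a symmetric equilibrium every exporter chooses the same q, so Σ_{j≠i} q_j = 2q. The condition becomes 124 − 20q = 0, giving q = 124/20 = 6.2.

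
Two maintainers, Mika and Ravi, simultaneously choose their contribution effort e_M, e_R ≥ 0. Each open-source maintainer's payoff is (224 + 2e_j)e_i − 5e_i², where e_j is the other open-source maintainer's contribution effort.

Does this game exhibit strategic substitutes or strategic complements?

Mika's payoff is (224 + 2e_R)e_M − 5e_M².
∂π/∂e_M = 224 + 2e_R − 10e_M = 0, so e_M = 22.4 + 0.2e_R.
The best-response slope de_M/de_R = 0.2 > 0: the reaction function is upward-sloping, so the choices are strategic complements.

strategic complements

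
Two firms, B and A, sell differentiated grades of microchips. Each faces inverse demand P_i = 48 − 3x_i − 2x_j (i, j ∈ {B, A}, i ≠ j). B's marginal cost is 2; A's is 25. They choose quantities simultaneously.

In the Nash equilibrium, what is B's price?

23.5625

Firm B's profit: π = x_B(48 − 3x_B − 2x_A) − 2x_B.
∂π/∂x_B = 46 − 6x_B − 2x_A = 0 ⇒ x_B = 23/3 − (1/3)x_A.
Similarly x_A = 23/6 − (1/3)x_B.
Substituting the second reaction function into the first: x_B = 23/3 − (1/3)(23/6 − (1/3)x_B), which gives (8/9)x_B = 115/18 ⇒ x_B = 7.1875.
Then x_A = 23/6 − (1/3)·7.1875 = 1.4375.
P_B = 48 − 3·7.1875 − 2·1.4375 = 23.5625.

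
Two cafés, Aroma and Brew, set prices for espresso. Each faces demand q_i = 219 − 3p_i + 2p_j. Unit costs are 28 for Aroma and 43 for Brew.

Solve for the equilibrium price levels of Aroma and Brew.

78.5625, 84.1875

Aroma's profit: π = (p_{Aroma} − 28)(219 − 3p_{Aroma} + 2p_{Brew}).
∂π/∂p_{Aroma} = 303 − 6p_{Aroma} + 2p_{Brew} = 0 ⇒ p_{Aroma} = 50.5 + (1/3)p_{Brew}.
Similarly p_{Brew} = 58 + (1/3)p_{Aroma}.
Plugging p_{Brew} into Aroma's best response: p_{Aroma} = 50.5 + (1/3)(58 + (1/3)p_{Aroma}) ⇒ (8/9)p_{Aroma} = 419/6, so p_{Aroma} = 78.5625.
Then p_{Brew} = 58 + (1/3)·78.5625 = 84.1875.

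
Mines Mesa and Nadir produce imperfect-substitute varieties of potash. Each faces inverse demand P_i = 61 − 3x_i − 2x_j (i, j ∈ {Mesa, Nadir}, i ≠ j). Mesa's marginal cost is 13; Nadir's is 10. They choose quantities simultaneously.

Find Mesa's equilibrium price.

30.4375

Mine Mesa's profit: π = x_{Mesa}(61 − 3x_{Mesa} − 2x_{Nadir}) − 13x_{Mesa}.
∂π/∂x_{Mesa} = 48 − 6x_{Mesa} − 2x_{Nadir} = 0 ⇒ x_{Mesa} = 8 − (1/3)x_{Nadir}.
Similarly x_{Nadir} = 8.5 − (1/3)x_{Mesa}.
Substituting the second reaction function into the first: x_{Mesa} = 8 − (1/3)(8.5 − (1/3)x_{Mesa}), which gives (8/9)x_{Mesa} = 31/6 ⇒ x_{Mesa} = 5.8125.
Then x_{Nadir} = 8.5 − (1/3)·5.8125 = 6.5625.
P_{Mesa} = 61 − 3·5.8125 − 2·6.5625 = 30.4375.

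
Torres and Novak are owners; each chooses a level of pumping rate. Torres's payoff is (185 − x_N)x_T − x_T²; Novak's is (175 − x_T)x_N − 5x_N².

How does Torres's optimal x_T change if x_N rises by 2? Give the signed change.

Expanding Torres's payoff: 185x_T − x_Nx_T − x_T².
∂π/∂x_T = 185 − x_N − 2x_T = 0, so x_T = 92.5 − 0.5x_N.
The reaction-function slope is −0.5, so a 2-unit rise in x_N moves x_T by −0.5 × 2 = −1. Torres's best response falls — the actions are strategic substitutes.

-1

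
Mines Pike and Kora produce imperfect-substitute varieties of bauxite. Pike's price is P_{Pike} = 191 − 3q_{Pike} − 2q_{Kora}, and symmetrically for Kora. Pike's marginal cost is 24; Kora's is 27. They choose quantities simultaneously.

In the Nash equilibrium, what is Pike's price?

87.1875

Mine Pike's profit: π = q_{Pike}(191 − 3q_{Pike} − 2q_{Kora}) − 24q_{Pike}.
∂π/∂q_{Pike} = 167 − 6q_{Pike} − 2q_{Kora} = 0 ⇒ q_{Pike} = 167/6 − (1/3)q_{Kora}.
Similarly q_{Kora} = 82/3 − (1/3)q_{Pike}.
Plugging q_{Kora} into Pike's best response: q_{Pike} = 167/6 − (1/3)(82/3 − (1/3)q_{Pike}) ⇒ (8/9)q_{Pike} = 337/18, so q_{Pike} = 21.0625.
Then q_{Kora} = 82/3 − (1/3)·21.0625 = 20.3125.
P_{Pike} = 191 − 3·21.0625 − 2·20.3125 = 87.1875.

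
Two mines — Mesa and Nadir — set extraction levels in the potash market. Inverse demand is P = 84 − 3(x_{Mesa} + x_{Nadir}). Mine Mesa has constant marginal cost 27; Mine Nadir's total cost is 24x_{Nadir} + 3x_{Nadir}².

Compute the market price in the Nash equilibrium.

Mine Mesa's profit: π = x_{Mesa}(84 − 3(x_{Mesa} + x_{Nadir})) − 27x_{Mesa}.
∂π/∂x_{Mesa} = 57 − 6x_{Mesa} − 3x_{Nadir} = 0, so x_{Mesa} = 9.5 − 0.5x_{Nadir}.
For Nadir: ∂π/∂x_{Nadir} = 60 − 12x_{Nadir} − 3x_{Mesa} = 0 ⇒ x_{Nadir} = 5 − 0.25x_{Mesa}.
Substituting the second reaction function into the first: x_{Mesa} = 9.5 − 0.5(5 − 0.25x_{Mesa}), which gives 0.875x_{Mesa} = 7 ⇒ x_{Mesa} = 8.
Then x_{Nadir} = 5 − 0.25·8 = 3.
Equilibrium price: P = 84 − 3·11 = 51.

51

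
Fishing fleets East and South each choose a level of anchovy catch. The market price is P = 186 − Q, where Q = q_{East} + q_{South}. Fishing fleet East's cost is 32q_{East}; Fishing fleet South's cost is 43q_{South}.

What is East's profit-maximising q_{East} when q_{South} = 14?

Fishing fleet East's profit: π = q_{East}(186 − (q_{East} + q_{South})) − 32q_{East}.
∂π/∂q_{East} = 154 − 2q_{East} − q_{South} = 0, so q_{East} = 77 − 0.5q_{South}.
At q_{South} = 14: q_{East} = 77 − 0.5·14 = 70.

70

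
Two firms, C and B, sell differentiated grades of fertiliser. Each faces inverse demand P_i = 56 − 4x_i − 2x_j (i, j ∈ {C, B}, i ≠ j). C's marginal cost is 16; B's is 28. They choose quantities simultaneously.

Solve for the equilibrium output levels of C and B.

4.4, 2.4

Firm C's profit: π = x_C(56 − 4x_C − 2x_B) − 16x_C.
∂π/∂x_C = 40 − 8x_C − 2x_B = 0 ⇒ x_C = 5 − 0.25x_B.
Similarly x_B = 3.5 − 0.25x_C.
Solving the two reaction functions simultaneously: (1 − (−0.25)(−0.25))x_C = 5 − 0.25·3.5, so 0.9375x_C = 4.125 and x_C = 4.4.
Then x_B = 3.5 − 0.25·4.4 = 2.4.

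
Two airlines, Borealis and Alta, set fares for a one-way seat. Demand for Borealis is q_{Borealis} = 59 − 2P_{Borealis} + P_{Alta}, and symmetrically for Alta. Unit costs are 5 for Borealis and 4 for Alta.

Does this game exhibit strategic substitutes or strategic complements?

Borealis's profit: π = (P_{Borealis} − 5)(59 − 2P_{Borealis} + P_{Alta}).
∂π/∂P_{Borealis} = 69 − 4P_{Borealis} + P_{Alta} = 0 ⇒ P_{Borealis} = 17.25 + 0.25P_{Alta}.
The best-response slope dP_{Borealis}/dP_{Alta} = 0.25 > 0: the reaction function is upward-sloping, so the choices are strategic complements.

strategic complements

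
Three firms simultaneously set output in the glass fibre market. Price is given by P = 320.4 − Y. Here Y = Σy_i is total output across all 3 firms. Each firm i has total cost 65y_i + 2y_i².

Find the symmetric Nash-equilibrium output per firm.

31.925

A representative firm's profit is π_i = y_i(320.4 − Y) − 65y_i − 2y_i², with Y = y_i + Σ_{j≠i} y_j.
First-order condition: 255.4 − 6y_i − Σ_{j≠i} y_j = 0.
Imposing symmetry (y_j = y for all j) turns Σ_{j≠i} y_j into 2y, so 255.4 = 8y and y = 31.925.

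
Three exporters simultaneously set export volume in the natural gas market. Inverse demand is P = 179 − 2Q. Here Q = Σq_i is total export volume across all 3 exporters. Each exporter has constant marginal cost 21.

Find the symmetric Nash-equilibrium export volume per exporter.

A representative exporter's profit is π_i = q_i(179 − 2Q) − 21q_i, with Q = q_i + Σ_{j≠i} q_j.
First-order condition: 158 − 4q_i − 2Σ_{j≠i} q_j = 0.
With identical exporters, set every q_j = q: then 158 − 4q − 4q = 0, i.e. q = 158/8 = 19.75.

19.75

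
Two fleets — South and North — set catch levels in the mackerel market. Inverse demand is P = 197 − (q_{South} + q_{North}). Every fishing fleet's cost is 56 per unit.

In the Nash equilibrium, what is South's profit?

Fishing fleet South's profit: π = q_{South}(197 − (q_{South} + q_{North})) − 56q_{South}.
∂π/∂q_{South} = 141 − 2q_{South} − q_{North} = 0, so q_{South} = 70.5 − 0.5q_{North}.
Setting q_{South} = q_{North} in the reaction function: q_{South} = 70.5 − 0.5q_{South}, so q_{South} = 70.5 / 1.5 = 47.
Price P = 197 − 94 = 103.
South's profit: (103 − 56)·47 = 2209.

2209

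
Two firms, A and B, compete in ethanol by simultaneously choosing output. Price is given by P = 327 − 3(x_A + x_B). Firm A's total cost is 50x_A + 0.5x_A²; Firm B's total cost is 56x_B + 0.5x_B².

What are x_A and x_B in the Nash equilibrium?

Firm A's profit: π = x_A(327 − 3(x_A + x_B)) − 50x_A − 0.5x_A².
∂π/∂x_A = 277 − 7x_A − 3x_B = 0, so x_A = 277/7 − (3/7)x_B.
By the same steps for B: x_B = 271/7 − (3/7)x_A.
Plugging x_B into A's best response: x_A = 277/7 − (3/7)(271/7 − (3/7)x_A) ⇒ (40/49)x_A = 1126/49, so x_A = 28.15.
Then x_B = 271/7 − (3/7)·28.15 = 26.65.

28.15, 26.65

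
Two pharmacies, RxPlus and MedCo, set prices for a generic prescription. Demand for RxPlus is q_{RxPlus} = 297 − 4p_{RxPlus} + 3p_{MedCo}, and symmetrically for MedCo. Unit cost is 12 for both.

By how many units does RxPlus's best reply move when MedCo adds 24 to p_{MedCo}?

9

RxPlus's profit: π = (p_{RxPlus} − 12)(297 − 4p_{RxPlus} + 3p_{MedCo}).
∂π/∂p_{RxPlus} = 345 − 8p_{RxPlus} + 3p_{MedCo} = 0 ⇒ p_{RxPlus} = 43.125 + 0.375p_{MedCo}.
The reaction-function slope is 0.375, so a 24-unit rise in p_{MedCo} moves p_{RxPlus} by 0.375 × 24 = 9. RxPlus's best response rises — the actions are strategic complements.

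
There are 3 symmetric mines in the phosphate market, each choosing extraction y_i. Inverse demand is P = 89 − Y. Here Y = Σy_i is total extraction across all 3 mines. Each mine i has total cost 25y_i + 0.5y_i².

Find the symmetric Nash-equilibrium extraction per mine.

A representative mine's profit is π_i = y_i(89 − Y) − 25y_i − 0.5y_i², with Y = y_i + Σ_{j≠i} y_j.
First-order condition: 64 − 3y_i − Σ_{j≠i} y_j = 0.
In a symmetric equilibrium every mine chooses the same y, so Σ_{j≠i} y_j = 2y. The condition becomes 64 − 5y = 0, giving y = 64/5 = 12.8.

12.8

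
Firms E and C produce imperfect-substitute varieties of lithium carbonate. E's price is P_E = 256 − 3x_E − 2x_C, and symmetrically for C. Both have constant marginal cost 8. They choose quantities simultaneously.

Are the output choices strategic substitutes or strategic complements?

strategic substitutes

Firm E's profit: π = x_E(256 − 3x_E − 2x_C) − 8x_E.
∂π/∂x_E = 248 − 6x_E − 2x_C = 0 ⇒ x_E = 124/3 − (1/3)x_C.
The best-response slope dx_E/dx_C = −1/3 < 0: the reaction function is downward-sloping, so the choices are strategic substitutes.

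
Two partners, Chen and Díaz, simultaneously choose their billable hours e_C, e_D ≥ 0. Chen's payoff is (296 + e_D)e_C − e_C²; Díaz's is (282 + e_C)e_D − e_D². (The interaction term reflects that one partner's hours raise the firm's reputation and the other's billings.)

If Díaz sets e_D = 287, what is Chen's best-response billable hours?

291.5

Expanding Chen's payoff: 296e_C + e_De_C − e_C².
∂π/∂e_C = 296 + e_D − 2e_C = 0, so e_C = 148 + 0.5e_D.
At e_D = 287: e_C = 148 + 0.5·287 = 291.5.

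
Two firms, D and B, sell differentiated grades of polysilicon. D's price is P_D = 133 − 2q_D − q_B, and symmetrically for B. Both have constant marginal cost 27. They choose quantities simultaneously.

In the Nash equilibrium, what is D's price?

Firm D's profit: π = q_D(133 − 2q_D − q_B) − 27q_D.
∂π/∂q_D = 106 − 4q_D − q_B = 0 ⇒ q_D = 26.5 − 0.25q_B.
Setting q_D = q_B in the reaction function: q_D = 26.5 − 0.25q_D, so q_D = 26.5 / 1.25 = 21.2.
P_D = 133 − 2·21.2 − 21.2 = 69.4.

69.4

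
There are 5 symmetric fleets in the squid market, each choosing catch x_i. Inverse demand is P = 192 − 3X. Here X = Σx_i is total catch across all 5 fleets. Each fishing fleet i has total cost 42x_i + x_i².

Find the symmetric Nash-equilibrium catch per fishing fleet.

A representative fishing fleet's profit is π_i = x_i(192 − 3X) − 42x_i − x_i², with X = x_i + Σ_{j≠i} x_j.
First-order condition: 150 − 8x_i − 3Σ_{j≠i} x_j = 0.
Imposing symmetry (x_j = x for all j) turns Σ_{j≠i} x_j into 4x, so 150 = 20x and x = 7.5.

7.5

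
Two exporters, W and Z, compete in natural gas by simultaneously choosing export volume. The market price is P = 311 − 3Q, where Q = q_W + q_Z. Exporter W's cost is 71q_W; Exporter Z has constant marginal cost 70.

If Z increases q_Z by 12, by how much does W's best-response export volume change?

-6

Exporter W's profit: π = q_W(311 − 3(q_W + q_Z)) − 71q_W.
∂π/∂q_W = 240 − 6q_W − 3q_Z = 0, so q_W = 40 − 0.5q_Z.
The reaction-function slope is −0.5, so a 12-unit rise in q_Z moves q_W by −0.5 × 12 = −6. W's best response falls — the actions are strategic substitutes.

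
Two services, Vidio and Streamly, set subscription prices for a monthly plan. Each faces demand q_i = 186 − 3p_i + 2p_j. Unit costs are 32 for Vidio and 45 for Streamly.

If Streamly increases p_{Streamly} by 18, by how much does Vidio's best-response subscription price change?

Vidio's profit: π = (p_{Vidio} − 32)(186 − 3p_{Vidio} + 2p_{Streamly}).
∂π/∂p_{Vidio} = 282 − 6p_{Vidio} + 2p_{Streamly} = 0 ⇒ p_{Vidio} = 47 + (1/3)p_{Streamly}.
The reaction-function slope is 1/3, so an 18-unit rise in p_{Streamly} moves p_{Vidio} by 1/3 × 18 = 6. Vidio's best response rises — the actions are strategic complements.

6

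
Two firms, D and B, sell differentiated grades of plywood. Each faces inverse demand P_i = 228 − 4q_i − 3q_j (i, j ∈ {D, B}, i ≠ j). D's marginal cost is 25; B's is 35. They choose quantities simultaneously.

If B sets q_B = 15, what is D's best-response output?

19.75

Firm D's profit: π = q_D(228 − 4q_D − 3q_B) − 25q_D.
∂π/∂q_D = 203 − 8q_D − 3q_B = 0 ⇒ q_D = 25.375 − 0.375q_B.
At q_B = 15: q_D = 25.375 − 0.375·15 = 19.75.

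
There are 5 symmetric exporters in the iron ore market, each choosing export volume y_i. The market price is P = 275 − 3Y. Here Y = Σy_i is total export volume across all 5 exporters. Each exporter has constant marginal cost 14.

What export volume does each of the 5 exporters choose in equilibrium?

A representative exporter's profit is π_i = y_i(275 − 3Y) − 14y_i, with Y = y_i + Σ_{j≠i} y_j.
First-order condition: 261 − 6y_i − 3Σ_{j≠i} y_j = 0.
In a symmetric equilibrium every exporter chooses the same y, so Σ_{j≠i} y_j = 4y. The condition becomes 261 − 18y = 0, giving y = 261/18 = 14.5.

14.5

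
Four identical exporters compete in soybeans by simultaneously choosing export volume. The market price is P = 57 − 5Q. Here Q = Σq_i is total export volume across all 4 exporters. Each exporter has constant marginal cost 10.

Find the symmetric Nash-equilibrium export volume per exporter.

A representative exporter's profit is π_i = q_i(57 − 5Q) − 10q_i, with Q = q_i + Σ_{j≠i} q_j.
First-order condition: 47 − 10q_i − 5Σ_{j≠i} q_j = 0.
In a symmetric equilibrium every exporter chooses the same q, so Σ_{j≠i} q_j = 3q. The condition becomes 47 − 25q = 0, giving q = 47/25 = 1.88.

1.88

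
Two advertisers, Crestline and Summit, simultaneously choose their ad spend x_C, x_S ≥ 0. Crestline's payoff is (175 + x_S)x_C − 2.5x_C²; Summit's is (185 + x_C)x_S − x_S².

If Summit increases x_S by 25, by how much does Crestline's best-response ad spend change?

Expanding Crestline's payoff: 175x_C + x_Sx_C − 2.5x_C².
∂π/∂x_C = 175 + x_S − 5x_C = 0, so x_C = 35 + 0.2x_S.
The reaction-function slope is 0.2, so a 25-unit rise in x_S moves x_C by 0.2 × 25 = 5. Crestline's best response rises — the actions are strategic complements.

5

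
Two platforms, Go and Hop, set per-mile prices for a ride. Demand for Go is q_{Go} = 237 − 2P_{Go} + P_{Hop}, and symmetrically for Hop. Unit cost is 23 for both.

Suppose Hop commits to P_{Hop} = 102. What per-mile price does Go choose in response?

Go's profit: π = (P_{Go} − 23)(237 − 2P_{Go} + P_{Hop}).
∂π/∂P_{Go} = 283 − 4P_{Go} + P_{Hop} = 0 ⇒ P_{Go} = 70.75 + 0.25P_{Hop}.
At P_{Hop} = 102: P_{Go} = 70.75 + 0.25·102 = 96.25.

96.25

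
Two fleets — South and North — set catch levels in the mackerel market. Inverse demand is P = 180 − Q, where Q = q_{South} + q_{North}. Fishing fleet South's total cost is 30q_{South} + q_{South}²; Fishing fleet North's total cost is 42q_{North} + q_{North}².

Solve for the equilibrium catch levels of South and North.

Fishing fleet South's profit: π = q_{South}(180 − (q_{South} + q_{North})) − 30q_{South} − q_{South}².
∂π/∂q_{South} = 150 − 4q_{South} − q_{North} = 0, so q_{South} = 37.5 − 0.25q_{North}.
By the same steps for North: q_{North} = 34.5 − 0.25q_{South}.
Substituting the second reaction function into the first: q_{South} = 37.5 − 0.25(34.5 − 0.25q_{South}), which gives 0.9375q_{South} = 28.875 ⇒ q_{South} = 30.8.
Then q_{North} = 34.5 − 0.25·30.8 = 26.8.

30.8, 26.8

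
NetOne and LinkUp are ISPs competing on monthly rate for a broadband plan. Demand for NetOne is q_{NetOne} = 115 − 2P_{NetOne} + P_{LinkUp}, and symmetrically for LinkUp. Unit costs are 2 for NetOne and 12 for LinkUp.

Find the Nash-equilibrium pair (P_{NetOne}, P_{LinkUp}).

NetOne's profit: π = (P_{NetOne} − 2)(115 − 2P_{NetOne} + P_{LinkUp}).
∂π/∂P_{NetOne} = 119 − 4P_{NetOne} + P_{LinkUp} = 0 ⇒ P_{NetOne} = 29.75 + 0.25P_{LinkUp}.
Similarly P_{LinkUp} = 34.75 + 0.25P_{NetOne}.
Solving the two reaction functions simultaneously: (1 − (0.25)(0.25))P_{NetOne} = 29.75 + 0.25·34.75, so 0.9375P_{NetOne} = 38.4375 and P_{NetOne} = 41.
Then P_{LinkUp} = 34.75 + 0.25·41 = 45.

41, 45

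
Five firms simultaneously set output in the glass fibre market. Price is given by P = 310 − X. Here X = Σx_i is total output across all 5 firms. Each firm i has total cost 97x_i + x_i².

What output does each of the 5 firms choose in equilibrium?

A representative firm's profit is π_i = x_i(310 − X) − 97x_i − x_i², with X = x_i + Σ_{j≠i} x_j.
First-order condition: 213 − 4x_i − Σ_{j≠i} x_j = 0.
Imposing symmetry (x_j = x for all j) turns Σ_{j≠i} x_j into 4x, so 213 = 8x and x = 26.625.

26.625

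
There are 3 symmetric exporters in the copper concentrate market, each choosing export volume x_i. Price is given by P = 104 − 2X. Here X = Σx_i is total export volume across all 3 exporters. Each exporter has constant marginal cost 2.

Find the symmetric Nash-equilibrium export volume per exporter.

A representative exporter's profit is π_i = x_i(104 − 2X) − 2x_i, with X = x_i + Σ_{j≠i} x_j.
First-order condition: 102 − 4x_i − 2Σ_{j≠i} x_j = 0.
With identical exporters, set every x_j = x: then 102 − 4x − 4x = 0, i.e. x = 102/8 = 12.75.

12.75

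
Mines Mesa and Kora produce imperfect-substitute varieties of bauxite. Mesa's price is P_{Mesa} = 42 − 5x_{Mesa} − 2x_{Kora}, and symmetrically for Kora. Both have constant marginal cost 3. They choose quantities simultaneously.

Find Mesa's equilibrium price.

19.25

Mine Mesa's profit: π = x_{Mesa}(42 − 5x_{Mesa} − 2x_{Kora}) − 3x_{Mesa}.
∂π/∂x_{Mesa} = 39 − 10x_{Mesa} − 2x_{Kora} = 0 ⇒ x_{Mesa} = 3.9 − 0.2x_{Kora}.
By symmetry x_{Kora} = x_{Mesa}; substituting into the reaction function, 1.2x_{Mesa} = 3.9 and x_{Mesa} = 3.25.
P_{Mesa} = 42 − 5·3.25 − 2·3.25 = 19.25.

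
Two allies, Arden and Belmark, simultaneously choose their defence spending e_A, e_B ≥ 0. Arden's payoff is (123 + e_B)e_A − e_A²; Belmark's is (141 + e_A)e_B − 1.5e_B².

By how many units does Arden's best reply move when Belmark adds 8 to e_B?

Expanding Arden's payoff: 123e_A + e_Be_A − e_A².
∂π/∂e_A = 123 + e_B − 2e_A = 0, so e_A = 61.5 + 0.5e_B.
The reaction-function slope is 0.5, so an 8-unit rise in e_B moves e_A by 0.5 × 8 = 4. Arden's best response rises — the actions are strategic complements.

4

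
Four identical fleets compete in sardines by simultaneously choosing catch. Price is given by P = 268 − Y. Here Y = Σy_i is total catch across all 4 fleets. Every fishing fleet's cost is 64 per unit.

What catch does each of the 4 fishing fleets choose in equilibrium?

40.8

A representative fishing fleet's profit is π_i = y_i(268 − Y) − 64y_i, with Y = y_i + Σ_{j≠i} y_j.
First-order condition: 204 − 2y_i − Σ_{j≠i} y_j = 0.
In a symmetric equilibrium every fishing fleet chooses the same y, so Σ_{j≠i} y_j = 3y. The condition becomes 204 − 5y = 0, giving y = 204/5 = 40.8.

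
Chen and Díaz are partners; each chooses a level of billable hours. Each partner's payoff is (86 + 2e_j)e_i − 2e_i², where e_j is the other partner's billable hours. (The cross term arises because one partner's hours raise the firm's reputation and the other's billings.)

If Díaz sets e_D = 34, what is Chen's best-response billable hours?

Chen's payoff is (86 + 2e_D)e_C − 2e_C².
∂π/∂e_C = 86 + 2e_D − 4e_C = 0, so e_C = 21.5 + 0.5e_D.
At e_D = 34: e_C = 21.5 + 0.5·34 = 38.5.

38.5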